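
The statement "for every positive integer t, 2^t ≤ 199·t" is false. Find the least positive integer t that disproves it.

For t = 1, 2, 3, 4, …, 9, 10, 11 the conclusion holds.
t = 12: 2^t = 4096 and 199·t = 2388, so 4096 > 2388.

t = 12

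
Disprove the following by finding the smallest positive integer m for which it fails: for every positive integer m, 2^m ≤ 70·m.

Check each positive integer m in order until 2^m > 70·m.
For m = 1, 2, 3, 4, 5, 6, 7, 8, 9 the conclusion holds.
m = 10: 2^m = 1024 and 70·m = 700, so 1024 > 700.
Thus m = 10 disproves the claim, and no smaller m works.

m = 10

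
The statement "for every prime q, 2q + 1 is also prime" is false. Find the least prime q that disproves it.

q = 7

We need the least prime q for which 2q + 1 is not prime.
For q = 2, 3, 5 the conclusion holds.
q = 7: 2q + 1 = 15 = 3 × 5, not prime.
Hence q = 7 is a counterexample.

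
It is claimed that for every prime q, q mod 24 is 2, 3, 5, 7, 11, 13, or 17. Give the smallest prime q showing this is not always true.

q = 19

Check each prime q in order until the claim fails.
The first 7 eligible values, up to q = 17, all satisfy the conclusion.
q = 19: 19 mod 24 = 19 — not in {2, 3, 5, 7, 11, 13, 17}.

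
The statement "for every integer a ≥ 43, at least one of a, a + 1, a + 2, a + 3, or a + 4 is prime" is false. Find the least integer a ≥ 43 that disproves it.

a = 48

Check each integer a ≥ 43 in order until a, a + 1, a + 2, a + 3, a + 4 are all composite.
The first 5 eligible values, up to a = 47, all satisfy the conclusion.
a = 48: 48 = 2 × 24; 49 = 7 × 7; 50 = 2 × 25; 51 = 3 × 17; 52 = 2 × 26 — all composite.
Thus a = 48 disproves the claim, and no smaller a works.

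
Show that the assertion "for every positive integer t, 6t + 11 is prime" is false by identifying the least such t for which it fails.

t = 1: 6t + 11 = 17, prime.
t = 2: 6t + 11 = 23, prime.
t = 3: 6t + 11 = 29, prime.
t = 4: 6t + 11 = 35 = 5 × 7, composite.
Hence t = 4 is a counterexample.

t = 4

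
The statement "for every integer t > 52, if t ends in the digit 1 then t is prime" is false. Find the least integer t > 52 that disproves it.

t = 81

A counterexample is any integer t > 52 such that t ends in the digit 1 but t is not prime; we check each in order.
t = 61: 61 ends in 1 and is prime.
t = 71: 71 ends in 1 and is prime.
t = 81: 81 ends in 1; 81 = 3 × 27, composite.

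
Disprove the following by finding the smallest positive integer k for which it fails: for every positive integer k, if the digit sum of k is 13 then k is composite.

k = 67

A counterexample is any positive integer k such that the digit sum of k is 13 but k is prime; we check each in order.
k = 49: digit sum 13; 49 is composite.
k = 58: digit sum 13; 58 is composite.
k = 67: digit sum 13; 67 is prime, not composite.
So k = 67 is the smallest counterexample.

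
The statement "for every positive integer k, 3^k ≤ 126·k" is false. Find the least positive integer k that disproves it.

Check each positive integer k in order until 3^k > 126·k.
The first 6 eligible values, up to k = 6, all satisfy the conclusion.
k = 7: 3^k = 2187 and 126·k = 882, so 2187 > 882.

k = 7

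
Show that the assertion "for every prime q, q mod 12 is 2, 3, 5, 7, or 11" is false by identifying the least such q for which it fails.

A counterexample is any prime q such that the claim fails; we check each in order.
q = 2: 2 mod 12 = 2.
q = 3: 3 mod 12 = 3.
q = 5: 5 mod 12 = 5.
q = 7: 7 mod 12 = 7.
q = 11: 11 mod 12 = 11.
q = 13: 13 mod 12 = 1 — not in {2, 3, 5, 7, 11}.

q = 13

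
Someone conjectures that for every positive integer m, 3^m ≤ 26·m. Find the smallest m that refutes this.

m = 5

m = 1: 3^m = 3 and 26·m = 26, so 3 ≤ 26.
m = 2: 3^m = 9 and 26·m = 52, so 9 ≤ 52.
m = 3: 3^m = 27 and 26·m = 78, so 27 ≤ 78.
m = 4: 3^m = 81 and 26·m = 104, so 81 ≤ 104.
m = 5: 3^m = 243 and 26·m = 130, so 243 > 130.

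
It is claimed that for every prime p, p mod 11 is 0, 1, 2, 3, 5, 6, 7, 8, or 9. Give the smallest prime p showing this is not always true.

For p = 2, 3, 5, 7, …, 23, 29, 31 the conclusion holds.
p = 37: 37 mod 11 = 4 — not in {0, 1, 2, 3, 5, 6, 7, 8, 9}.
Thus p = 37 disproves the claim, and no smaller p works.

p = 37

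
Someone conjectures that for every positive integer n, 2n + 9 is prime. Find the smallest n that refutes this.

n = 3

A counterexample is any positive integer n such that 2n + 9 is not prime; we check each in order.
For n = 1, 2 the conclusion holds.
n = 3: 2n + 9 = 15 = 3 × 5, composite.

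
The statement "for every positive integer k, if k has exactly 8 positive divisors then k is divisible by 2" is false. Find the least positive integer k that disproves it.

The first 12 eligible values, up to k = 104, all satisfy the conclusion.
k = 105: τ(105) = 8; 105 mod 2 = 1.

k = 105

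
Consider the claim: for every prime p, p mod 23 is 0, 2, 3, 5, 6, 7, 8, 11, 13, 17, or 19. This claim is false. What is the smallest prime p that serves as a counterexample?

p = 37

Check each prime p in order until the claim fails.
The first 11 eligible values, up to p = 31, all satisfy the conclusion.
p = 37: 37 mod 23 = 14 — not in {0, 2, 3, 5, 6, 7, 8, 11, 13, 17, 19}.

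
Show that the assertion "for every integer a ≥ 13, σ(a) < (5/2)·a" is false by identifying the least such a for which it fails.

a = 24

We need the least integer a ≥ 13 for which the claim fails.
For a = 13, 14, 15, 16, …, 21, 22, 23 the conclusion holds.
a = 24: σ(24) = 60; 60 ≥ 60.
Hence a = 24 is a counterexample.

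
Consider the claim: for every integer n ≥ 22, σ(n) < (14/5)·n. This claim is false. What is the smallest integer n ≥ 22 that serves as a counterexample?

The first 38 eligible values, up to n = 59, all satisfy the conclusion.
n = 60: σ(60) = 168; 168 ≥ 168.

n = 60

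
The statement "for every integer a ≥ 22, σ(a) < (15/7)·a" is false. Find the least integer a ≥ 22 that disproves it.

a = 24

Check each integer a ≥ 22 in order until the claim fails.
For a = 22, 23 the conclusion holds.
a = 24: σ(24) = 60; 60 ≥ 360/7.
So a = 24 is the smallest counterexample.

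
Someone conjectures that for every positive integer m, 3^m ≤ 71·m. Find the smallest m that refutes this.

The first 5 eligible values, up to m = 5, all satisfy the conclusion.
m = 6: 3^m = 729 and 71·m = 426, so 729 > 426.
Thus m = 6 disproves the claim, and no smaller m works.

m = 6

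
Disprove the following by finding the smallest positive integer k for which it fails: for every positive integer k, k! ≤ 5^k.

We need the least positive integer k for which k! > 5^k.
The first 11 eligible values, up to k = 11, all satisfy the conclusion.
k = 12: k! = 479001600 and 5^k = 244140625, so 479001600 > 244140625.
Hence k = 12 is a counterexample.

k = 12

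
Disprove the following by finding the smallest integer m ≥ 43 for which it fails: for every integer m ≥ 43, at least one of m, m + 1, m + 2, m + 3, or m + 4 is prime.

m = 48

For m = 43, 44, 45, 46, 47 the conclusion holds.
m = 48: 48 = 2 × 24; 49 = 7 × 7; 50 = 2 × 25; 51 = 3 × 17; 52 = 2 × 26 — all composite.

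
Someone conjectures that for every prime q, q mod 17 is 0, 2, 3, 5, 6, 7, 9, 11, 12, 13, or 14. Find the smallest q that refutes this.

q = 59

We need the least prime q for which the claim fails.
The first 16 eligible values, up to q = 53, all satisfy the conclusion.
q = 59: 59 mod 17 = 8 — not in {0, 2, 3, 5, 6, 7, 9, 11, 12, 13, 14}.
Thus q = 59 disproves the claim, and no smaller q works.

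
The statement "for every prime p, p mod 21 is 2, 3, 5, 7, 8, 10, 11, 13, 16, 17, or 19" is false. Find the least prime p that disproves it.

For p = 2, 3, 5, 7, …, 29, 31, 37 the conclusion holds.
p = 41: 41 mod 21 = 20 — not in {2, 3, 5, 7, 8, 10, 11, 13, 16, 17, 19}.

p = 41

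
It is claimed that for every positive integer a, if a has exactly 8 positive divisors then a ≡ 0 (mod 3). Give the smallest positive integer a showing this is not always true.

a = 40

For a = 24, 30 the conclusion holds.
a = 40: τ(40) = 8; 40 ≡ 1 (mod 3).
Thus a = 40 disproves the claim, and no smaller a works.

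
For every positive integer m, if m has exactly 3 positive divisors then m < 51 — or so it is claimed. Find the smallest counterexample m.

m = 121

A counterexample is any positive integer m such that m has exactly 3 positive divisors but the claim fails; we check each in order.
The first 4 eligible values, up to m = 49, all satisfy the conclusion.
m = 121: τ(121) = 3; 121 ≥ 51.
Hence m = 121 is a counterexample.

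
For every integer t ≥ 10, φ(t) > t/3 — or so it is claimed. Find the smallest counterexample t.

t = 10: φ(10) = 4 and 10/3 = 10/3, so φ(10) > 10/3.
t = 11: φ(11) = 10 and 11/3 = 11/3, so φ(11) > 11/3.
t = 12: φ(12) = 4 and 12/3 = 4, so φ(12) ≤ 12/3.

t = 12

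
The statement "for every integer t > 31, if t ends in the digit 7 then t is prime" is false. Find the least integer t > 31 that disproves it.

A counterexample is any integer t > 31 such that t ends in the digit 7 but t is not prime; we check each in order.
For t = 37, 47 the conclusion holds.
t = 57: 57 ends in 7; 57 = 3 × 19, composite.

t = 57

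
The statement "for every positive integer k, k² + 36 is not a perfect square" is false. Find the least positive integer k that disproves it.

For k = 1, 2, 3, 4, 5, 6, 7 the conclusion holds.
k = 8: 8² + 36 = 100 = 10², a perfect square.

k = 8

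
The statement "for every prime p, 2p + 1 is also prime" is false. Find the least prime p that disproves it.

We need the least prime p for which 2p + 1 is not prime.
For p = 2, 3, 5 the conclusion holds.
p = 7: 2p + 1 = 15 = 3 × 5, not prime.
Thus p = 7 disproves the claim, and no smaller p works.

p = 7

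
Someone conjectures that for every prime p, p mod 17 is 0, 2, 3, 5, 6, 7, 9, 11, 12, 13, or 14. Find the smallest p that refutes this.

Check each prime p in order until the claim fails.
For p = 2, 3, 5, 7, …, 43, 47, 53 the conclusion holds.
p = 59: 59 mod 17 = 8 — not in {0, 2, 3, 5, 6, 7, 9, 11, 12, 13, 14}.

p = 59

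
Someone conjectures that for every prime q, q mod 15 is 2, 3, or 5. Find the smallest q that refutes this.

q = 7

We need the least prime q for which the claim fails.
q = 2: 2 mod 15 = 2.
q = 3: 3 mod 15 = 3.
q = 5: 5 mod 15 = 5.
q = 7: 7 mod 15 = 7 — not in {2, 3, 5}.
So q = 7 is the smallest counterexample.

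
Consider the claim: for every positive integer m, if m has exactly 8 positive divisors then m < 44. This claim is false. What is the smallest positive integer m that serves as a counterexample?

The first 4 eligible values, up to m = 42, all satisfy the conclusion.
m = 54: τ(54) = 8; 54 ≥ 44.

m = 54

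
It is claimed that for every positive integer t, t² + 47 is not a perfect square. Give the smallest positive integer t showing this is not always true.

We need the least positive integer t for which t² + 47 is a perfect square.
The first 22 eligible values, up to t = 22, all satisfy the conclusion.
t = 23: 23² + 47 = 576 = 24², a perfect square.
Hence t = 23 is a counterexample.

t = 23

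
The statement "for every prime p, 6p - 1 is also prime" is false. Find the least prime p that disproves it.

p = 2: 6p - 1 = 11, prime.
p = 3: 6p - 1 = 17, prime.
p = 5: 6p - 1 = 29, prime.
p = 7: 6p - 1 = 41, prime.
p = 11: 6p - 1 = 65 = 5 × 13, not prime.

p = 11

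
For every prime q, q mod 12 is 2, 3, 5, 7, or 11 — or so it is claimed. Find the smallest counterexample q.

q = 2: 2 mod 12 = 2.
q = 3: 3 mod 12 = 3.
q = 5: 5 mod 12 = 5.
q = 7: 7 mod 12 = 7.
q = 11: 11 mod 12 = 11.
q = 13: 13 mod 12 = 1 — not in {2, 3, 5, 7, 11}.
Hence q = 13 is a counterexample.

q = 13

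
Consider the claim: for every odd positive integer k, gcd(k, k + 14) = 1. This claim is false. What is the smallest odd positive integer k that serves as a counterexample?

Check each odd positive integer k in order until gcd(k, k + 14) > 1.
k = 1: gcd(1, 15) = 1.
k = 3: gcd(3, 17) = 1.
k = 5: gcd(5, 19) = 1.
k = 7: gcd(7, 21) = 7.
Hence k = 7 is a counterexample.

k = 7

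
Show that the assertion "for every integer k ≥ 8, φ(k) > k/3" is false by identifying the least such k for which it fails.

A counterexample is any integer k ≥ 8 such that the claim fails; we check each in order.
For k = 8, 9, 10, 11 the conclusion holds.
k = 12: φ(12) = 4 and 12/3 = 4, so φ(12) ≤ 12/3.
Thus k = 12 disproves the claim, and no smaller k works.

k = 12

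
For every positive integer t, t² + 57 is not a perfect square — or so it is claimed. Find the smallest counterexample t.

A counterexample is any positive integer t such that t² + 57 is a perfect square; we check each in order.
t = 1: 1² + 57 = 58, not a perfect square.
t = 2: 2² + 57 = 61, not a perfect square.
t = 3: 3² + 57 = 66, not a perfect square.
t = 4: 4² + 57 = 73, not a perfect square.
t = 5: 5² + 57 = 82, not a perfect square.
t = 6: 6² + 57 = 93, not a perfect square.
t = 7: 7² + 57 = 106, not a perfect square.
t = 8: 8² + 57 = 121 = 11², a perfect square.

t = 8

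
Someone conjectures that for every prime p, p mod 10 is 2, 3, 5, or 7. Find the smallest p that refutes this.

p = 11

The first 4 eligible values, up to p = 7, all satisfy the conclusion.
p = 11: 11 mod 10 = 1 — not in {2, 3, 5, 7}.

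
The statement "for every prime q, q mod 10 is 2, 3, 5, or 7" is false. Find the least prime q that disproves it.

q = 11

A counterexample is any prime q such that the claim fails; we check each in order.
For q = 2, 3, 5, 7 the conclusion holds.
q = 11: 11 mod 10 = 1 — not in {2, 3, 5, 7}.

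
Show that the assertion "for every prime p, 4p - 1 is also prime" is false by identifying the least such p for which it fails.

p = 7

A counterexample is any prime p such that 4p - 1 is not prime; we check each in order.
p = 2: 4p - 1 = 7, prime.
p = 3: 4p - 1 = 11, prime.
p = 5: 4p - 1 = 19, prime.
p = 7: 4p - 1 = 27 = 3 × 9, not prime.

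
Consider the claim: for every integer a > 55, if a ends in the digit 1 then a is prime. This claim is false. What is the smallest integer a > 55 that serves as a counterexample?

a = 81

a = 61: 61 ends in 1 and is prime.
a = 71: 71 ends in 1 and is prime.
a = 81: 81 ends in 1; 81 = 3 × 27, composite.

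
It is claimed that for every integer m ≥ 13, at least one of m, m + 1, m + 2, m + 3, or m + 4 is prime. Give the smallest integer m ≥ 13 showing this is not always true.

Check each integer m ≥ 13 in order until m, m + 1, m + 2, m + 3, m + 4 are all composite.
For m = 13, 14, 15, 16, …, 21, 22, 23 the conclusion holds.
m = 24: 24 = 2 × 12; 25 = 5 × 5; 26 = 2 × 13; 27 = 3 × 9; 28 = 2 × 14 — all composite.
Thus m = 24 disproves the claim, and no smaller m works.

m = 24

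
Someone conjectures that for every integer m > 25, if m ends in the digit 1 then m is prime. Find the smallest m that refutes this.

m = 51

A counterexample is any integer m > 25 such that m ends in the digit 1 but m is not prime; we check each in order.
m = 31: 31 ends in 1 and is prime.
m = 41: 41 ends in 1 and is prime.
m = 51: 51 ends in 1; 51 = 3 × 17, composite.
Thus m = 51 disproves the claim, and no smaller m works.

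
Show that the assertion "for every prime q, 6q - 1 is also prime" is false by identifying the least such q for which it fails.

Check each prime q in order until 6q - 1 is not prime.
q = 2: 6q - 1 = 11, prime.
q = 3: 6q - 1 = 17, prime.
q = 5: 6q - 1 = 29, prime.
q = 7: 6q - 1 = 41, prime.
q = 11: 6q - 1 = 65 = 5 × 13, not prime.

q = 11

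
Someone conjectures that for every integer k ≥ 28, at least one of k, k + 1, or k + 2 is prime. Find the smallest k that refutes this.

Check each integer k ≥ 28 in order until k, k + 1, k + 2 are all composite.
k = 28: 29 is prime.
k = 29: 29 is prime.
k = 30: 31 is prime.
k = 31: 31 is prime.
k = 32: 32 = 2 × 16; 33 = 3 × 11; 34 = 2 × 17 — all composite.

k = 32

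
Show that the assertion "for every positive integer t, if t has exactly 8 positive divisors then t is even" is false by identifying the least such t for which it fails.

The first 12 eligible values, up to t = 104, all satisfy the conclusion.
t = 105: divisors of 105: 1, 3, 5, 7, 15, 21, 35, 105; 105 is odd.
Thus t = 105 disproves the claim, and no smaller t works.

t = 105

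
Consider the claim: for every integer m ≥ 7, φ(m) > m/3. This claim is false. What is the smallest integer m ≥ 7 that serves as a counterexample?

m = 12

Check each integer m ≥ 7 in order until the claim fails.
The first 5 eligible values, up to m = 11, all satisfy the conclusion.
m = 12: φ(12) = 4 and 12/3 = 4, so φ(12) ≤ 12/3.
Thus m = 12 disproves the claim, and no smaller m works.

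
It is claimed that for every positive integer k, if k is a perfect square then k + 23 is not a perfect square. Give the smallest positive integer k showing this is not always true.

k = 121

Check each positive integer k in order until k is a perfect square but k + 23 is a perfect square.
For k = 1, 4, 9, 16, 25, 36, 49, 64, 81, 100 the conclusion holds.
k = 121: 121 = 11² and 121 + 23 = 144 = 12².
So k = 121 is the smallest counterexample.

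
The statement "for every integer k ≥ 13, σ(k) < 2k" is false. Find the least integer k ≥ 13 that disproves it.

k = 18

For k = 13, 14, 15, 16, 17 the conclusion holds.
k = 18: σ(18) = 39; 39 ≥ 36.
Thus k = 18 disproves the claim, and no smaller k works.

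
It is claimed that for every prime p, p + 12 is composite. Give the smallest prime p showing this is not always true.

For p = 2, 3 the conclusion holds.
p = 5: p + 12 = 17, prime — not composite.
So p = 5 is the smallest counterexample.

p = 5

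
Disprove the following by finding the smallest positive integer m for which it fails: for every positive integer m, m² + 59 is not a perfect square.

m = 29

For m = 1, 2, 3, 4, …, 26, 27, 28 the conclusion holds.
m = 29: 29² + 59 = 900 = 30², a perfect square.
Hence m = 29 is a counterexample.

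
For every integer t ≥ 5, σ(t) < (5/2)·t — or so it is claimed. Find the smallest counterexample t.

A counterexample is any integer t ≥ 5 such that the claim fails; we check each in order.
For t = 5, 6, 7, 8, …, 21, 22, 23 the conclusion holds.
t = 24: σ(24) = 60; 60 ≥ 60.

t = 24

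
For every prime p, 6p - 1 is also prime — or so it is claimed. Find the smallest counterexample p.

We need the least prime p for which 6p - 1 is not prime.
The first 4 eligible values, up to p = 7, all satisfy the conclusion.
p = 11: 6p - 1 = 65 = 5 × 13, not prime.
Hence p = 11 is a counterexample.

p = 11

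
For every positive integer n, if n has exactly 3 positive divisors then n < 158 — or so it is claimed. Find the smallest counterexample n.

A counterexample is any positive integer n such that n has exactly 3 positive divisors but the claim fails; we check each in order.
The first 5 eligible values, up to n = 121, all satisfy the conclusion.
n = 169: τ(169) = 3; 169 ≥ 158.
Hence n = 169 is a counterexample.

n = 169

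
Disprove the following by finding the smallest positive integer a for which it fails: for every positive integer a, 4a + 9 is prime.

a = 1: 4a + 9 = 13, prime.
a = 2: 4a + 9 = 17, prime.
a = 3: 4a + 9 = 21 = 3 × 7, composite.
So a = 3 is the smallest counterexample.

a = 3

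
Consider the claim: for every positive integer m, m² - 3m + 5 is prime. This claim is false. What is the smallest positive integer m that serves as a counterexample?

Check each positive integer m in order until m² - 3m + 5 is not prime.
For m = 1, 2, 3 the conclusion holds.
m = 4: m² - 3m + 5 = 9 = 3 × 3, composite.
Thus m = 4 disproves the claim, and no smaller m works.

m = 4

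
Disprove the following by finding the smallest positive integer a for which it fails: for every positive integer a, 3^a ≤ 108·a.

We need the least positive integer a for which 3^a > 108·a.
The first 5 eligible values, up to a = 5, all satisfy the conclusion.
a = 6: 3^a = 729 and 108·a = 648, so 729 > 648.
Hence a = 6 is a counterexample.

a = 6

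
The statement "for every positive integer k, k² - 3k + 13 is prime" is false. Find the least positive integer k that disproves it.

For k = 1, 2, 3, 4, …, 9, 10, 11 the conclusion holds.
k = 12: k² - 3k + 13 = 121 = 11 × 11, composite.

k = 12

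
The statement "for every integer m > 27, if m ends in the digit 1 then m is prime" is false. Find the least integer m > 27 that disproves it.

A counterexample is any integer m > 27 such that m ends in the digit 1 but m is not prime; we check each in order.
For m = 31, 41 the conclusion holds.
m = 51: 51 ends in 1; 51 = 3 × 17, composite.
Hence m = 51 is a counterexample.

m = 51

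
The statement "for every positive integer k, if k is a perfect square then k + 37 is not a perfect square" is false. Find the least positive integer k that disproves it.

The first 17 eligible values, up to k = 289, all satisfy the conclusion.
k = 324: 324 = 18² and 324 + 37 = 361 = 19².

k = 324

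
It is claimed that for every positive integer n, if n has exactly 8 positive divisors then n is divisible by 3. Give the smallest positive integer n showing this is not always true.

Check each positive integer n in order until n has exactly 8 positive divisors but n is not divisible by 3.
n = 24: τ(24) = 8; 24 mod 3 = 0.
n = 30: τ(30) = 8; 30 mod 3 = 0.
n = 40: τ(40) = 8; 40 mod 3 = 1.
Thus n = 40 disproves the claim, and no smaller n works.

n = 40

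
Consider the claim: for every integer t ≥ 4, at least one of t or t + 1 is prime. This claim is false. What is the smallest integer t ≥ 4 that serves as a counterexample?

t = 8

We need the least integer t ≥ 4 for which t, t + 1 are both composite.
t = 4: 5 is prime.
t = 5: 5 is prime.
t = 6: 7 is prime.
t = 7: 7 is prime.
t = 8: 8 = 2 × 4; 9 = 3 × 3 — both composite.
Hence t = 8 is a counterexample.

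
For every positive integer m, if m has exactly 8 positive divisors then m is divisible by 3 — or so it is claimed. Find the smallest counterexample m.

m = 40

We need the least positive integer m for which m has exactly 8 positive divisors but m is not divisible by 3.
For m = 24, 30 the conclusion holds.
m = 40: τ(40) = 8; 40 mod 3 = 1.
Hence m = 40 is a counterexample.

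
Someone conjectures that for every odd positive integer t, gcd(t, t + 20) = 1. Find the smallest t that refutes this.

We need the least odd positive integer t for which gcd(t, t + 20) > 1.
For t = 1, 3 the conclusion holds.
t = 5: gcd(5, 25) = 5.

t = 5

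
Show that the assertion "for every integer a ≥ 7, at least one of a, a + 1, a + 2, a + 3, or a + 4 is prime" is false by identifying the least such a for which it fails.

a = 24

We need the least integer a ≥ 7 for which a, a + 1, a + 2, a + 3, a + 4 are all composite.
The first 17 eligible values, up to a = 23, all satisfy the conclusion.
a = 24: 24 = 2 × 12; 25 = 5 × 5; 26 = 2 × 13; 27 = 3 × 9; 28 = 2 × 14 — all composite.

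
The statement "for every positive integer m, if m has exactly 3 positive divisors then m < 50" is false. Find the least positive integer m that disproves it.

m = 121

Check each positive integer m in order until m has exactly 3 positive divisors but the claim fails.
For m = 4, 9, 25, 49 the conclusion holds.
m = 121: τ(121) = 3; 121 ≥ 50.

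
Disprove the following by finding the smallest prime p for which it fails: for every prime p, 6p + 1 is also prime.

A counterexample is any prime p such that 6p + 1 is not prime; we check each in order.
For p = 2, 3, 5, 7, 11, 13, 17 the conclusion holds.
p = 19: 6p + 1 = 115 = 5 × 23, not prime.
So p = 19 is the smallest counterexample.

p = 19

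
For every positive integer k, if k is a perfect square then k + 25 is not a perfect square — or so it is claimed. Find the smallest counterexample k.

k = 144

The first 11 eligible values, up to k = 121, all satisfy the conclusion.
k = 144: 144 = 12² and 144 + 25 = 169 = 13².
Hence k = 144 is a counterexample.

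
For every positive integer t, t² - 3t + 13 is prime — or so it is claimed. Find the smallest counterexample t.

For t = 1, 2, 3, 4, …, 9, 10, 11 the conclusion holds.
t = 12: t² - 3t + 13 = 121 = 11 × 11, composite.
Hence t = 12 is a counterexample.

t = 12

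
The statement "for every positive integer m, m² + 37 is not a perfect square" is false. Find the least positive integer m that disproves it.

m = 18

We need the least positive integer m for which m² + 37 is a perfect square.
The first 17 eligible values, up to m = 17, all satisfy the conclusion.
m = 18: 18² + 37 = 361 = 19², a perfect square.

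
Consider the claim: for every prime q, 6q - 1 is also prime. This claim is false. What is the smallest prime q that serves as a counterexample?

Check each prime q in order until 6q - 1 is not prime.
q = 2: 6q - 1 = 11, prime.
q = 3: 6q - 1 = 17, prime.
q = 5: 6q - 1 = 29, prime.
q = 7: 6q - 1 = 41, prime.
q = 11: 6q - 1 = 65 = 5 × 13, not prime.

q = 11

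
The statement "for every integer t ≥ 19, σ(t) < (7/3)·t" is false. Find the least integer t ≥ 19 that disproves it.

t = 24

For t = 19, 20, 21, 22, 23 the conclusion holds.
t = 24: σ(24) = 60; 60 ≥ 56.
Hence t = 24 is a counterexample.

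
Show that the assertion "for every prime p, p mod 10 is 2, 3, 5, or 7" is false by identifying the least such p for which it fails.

Check each prime p in order until the claim fails.
p = 2: 2 mod 10 = 2.
p = 3: 3 mod 10 = 3.
p = 5: 5 mod 10 = 5.
p = 7: 7 mod 10 = 7.
p = 11: 11 mod 10 = 1 — not in {2, 3, 5, 7}.
So p = 11 is the smallest counterexample.

p = 11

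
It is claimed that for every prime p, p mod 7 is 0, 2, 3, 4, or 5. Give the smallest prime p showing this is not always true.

Check each prime p in order until the claim fails.
For p = 2, 3, 5, 7, 11 the conclusion holds.
p = 13: 13 mod 7 = 6 — not in {0, 2, 3, 4, 5}.
Thus p = 13 disproves the claim, and no smaller p works.

p = 13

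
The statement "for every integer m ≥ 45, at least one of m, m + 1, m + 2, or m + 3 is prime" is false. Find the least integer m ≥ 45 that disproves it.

We need the least integer m ≥ 45 for which m, m + 1, m + 2, m + 3 are all composite.
m = 45: 47 is prime.
m = 46: 47 is prime.
m = 47: 47 is prime.
m = 48: 48 = 2 × 24; 49 = 7 × 7; 50 = 2 × 25; 51 = 3 × 17 — all composite.

m = 48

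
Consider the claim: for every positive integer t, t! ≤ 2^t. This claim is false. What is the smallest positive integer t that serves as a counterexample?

t = 4

A counterexample is any positive integer t such that t! > 2^t; we check each in order.
For t = 1, 2, 3 the conclusion holds.
t = 4: t! = 24 and 2^t = 16, so 24 > 16.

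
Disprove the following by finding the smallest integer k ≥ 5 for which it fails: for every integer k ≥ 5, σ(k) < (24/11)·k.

A counterexample is any integer k ≥ 5 such that the claim fails; we check each in order.
For k = 5, 6, 7, 8, 9, 10, 11 the conclusion holds.
k = 12: σ(12) = 28; 28 ≥ 288/11.
Hence k = 12 is a counterexample.

k = 12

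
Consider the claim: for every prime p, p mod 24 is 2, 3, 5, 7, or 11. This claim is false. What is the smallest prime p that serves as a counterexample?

p = 13

For p = 2, 3, 5, 7, 11 the conclusion holds.
p = 13: 13 mod 24 = 13 — not in {2, 3, 5, 7, 11}.
So p = 13 is the smallest counterexample.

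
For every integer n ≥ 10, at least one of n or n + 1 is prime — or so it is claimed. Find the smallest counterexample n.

A counterexample is any integer n ≥ 10 such that n, n + 1 are both composite; we check each in order.
The first 4 eligible values, up to n = 13, all satisfy the conclusion.
n = 14: 14 = 2 × 7; 15 = 3 × 5 — both composite.

n = 14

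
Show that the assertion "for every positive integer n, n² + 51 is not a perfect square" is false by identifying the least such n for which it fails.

n = 7

n = 1: 1² + 51 = 52, not a perfect square.
n = 2: 2² + 51 = 55, not a perfect square.
n = 3: 3² + 51 = 60, not a perfect square.
n = 4: 4² + 51 = 67, not a perfect square.
n = 5: 5² + 51 = 76, not a perfect square.
n = 6: 6² + 51 = 87, not a perfect square.
n = 7: 7² + 51 = 100 = 10², a perfect square.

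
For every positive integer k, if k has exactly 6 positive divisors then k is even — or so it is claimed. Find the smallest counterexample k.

k = 45

For k = 12, 18, 20, 28, 32, 44 the conclusion holds.
k = 45: divisors of 45: 1, 3, 5, 9, 15, 45; 45 is odd.
Thus k = 45 disproves the claim, and no smaller k works.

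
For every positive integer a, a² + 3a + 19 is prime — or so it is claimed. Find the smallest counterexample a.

Check each positive integer a in order until a² + 3a + 19 is not prime.
For a = 1, 2, 3, 4, …, 12, 13, 14 the conclusion holds.
a = 15: a² + 3a + 19 = 289 = 17 × 17, composite.
Thus a = 15 disproves the claim, and no smaller a works.

a = 15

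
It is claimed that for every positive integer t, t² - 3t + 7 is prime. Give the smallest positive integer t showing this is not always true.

We need the least positive integer t for which t² - 3t + 7 is not prime.
t = 1: t² - 3t + 7 = 5, prime.
t = 2: t² - 3t + 7 = 5, prime.
t = 3: t² - 3t + 7 = 7, prime.
t = 4: t² - 3t + 7 = 11, prime.
t = 5: t² - 3t + 7 = 17, prime.
t = 6: t² - 3t + 7 = 25 = 5 × 5, composite.

t = 6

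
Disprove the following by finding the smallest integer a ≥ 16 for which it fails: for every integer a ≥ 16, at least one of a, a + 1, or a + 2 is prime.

a = 20

A counterexample is any integer a ≥ 16 such that a, a + 1, a + 2 are all composite; we check each in order.
For a = 16, 17, 18, 19 the conclusion holds.
a = 20: 20 = 2 × 10; 21 = 3 × 7; 22 = 2 × 11 — all composite.
Hence a = 20 is a counterexample.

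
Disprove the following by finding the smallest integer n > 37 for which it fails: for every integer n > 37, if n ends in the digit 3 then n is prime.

Check each integer n > 37 in order until n ends in the digit 3 but n is not prime.
For n = 43, 53 the conclusion holds.
n = 63: 63 ends in 3; 63 = 3 × 21, composite.
So n = 63 is the smallest counterexample.

n = 63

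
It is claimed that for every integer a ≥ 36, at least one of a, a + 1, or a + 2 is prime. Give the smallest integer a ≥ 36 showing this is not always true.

A counterexample is any integer a ≥ 36 such that a, a + 1, a + 2 are all composite; we check each in order.
a = 36: 37 is prime.
a = 37: 37 is prime.
a = 38: 38 = 2 × 19; 39 = 3 × 13; 40 = 2 × 20 — all composite.
So a = 38 is the smallest counterexample.

a = 38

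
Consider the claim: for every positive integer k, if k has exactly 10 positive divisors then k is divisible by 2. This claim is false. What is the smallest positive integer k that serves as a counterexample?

k = 405

For k = 48, 80, 112, 162, 176, 208, 272, 304, 368 the conclusion holds.
k = 405: τ(405) = 10; 405 mod 2 = 1.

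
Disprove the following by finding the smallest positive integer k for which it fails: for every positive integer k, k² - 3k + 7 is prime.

k = 6

A counterexample is any positive integer k such that k² - 3k + 7 is not prime; we check each in order.
For k = 1, 2, 3, 4, 5 the conclusion holds.
k = 6: k² - 3k + 7 = 25 = 5 × 5, composite.
So k = 6 is the smallest counterexample.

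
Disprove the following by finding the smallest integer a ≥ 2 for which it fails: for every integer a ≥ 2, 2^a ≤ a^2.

A counterexample is any integer a ≥ 2 such that 2^a > a^2; we check each in order.
For a = 2, 3, 4 the conclusion holds.
a = 5: 2^a = 32 and a^2 = 25, so 32 > 25.
Hence a = 5 is a counterexample.

a = 5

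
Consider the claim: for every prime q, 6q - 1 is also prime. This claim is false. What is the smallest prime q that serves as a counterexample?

Check each prime q in order until 6q - 1 is not prime.
The first 4 eligible values, up to q = 7, all satisfy the conclusion.
q = 11: 6q - 1 = 65 = 5 × 13, not prime.

q = 11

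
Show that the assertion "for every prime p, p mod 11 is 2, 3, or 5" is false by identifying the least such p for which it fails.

p = 7

We need the least prime p for which the claim fails.
For p = 2, 3, 5 the conclusion holds.
p = 7: 7 mod 11 = 7 — not in {2, 3, 5}.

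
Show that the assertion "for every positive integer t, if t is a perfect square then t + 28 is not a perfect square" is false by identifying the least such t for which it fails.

t = 1: 1 + 28 = 29, not a perfect square.
t = 4: 4 + 28 = 32, not a perfect square.
t = 9: 9 + 28 = 37, not a perfect square.
t = 16: 16 + 28 = 44, not a perfect square.
t = 25: 25 + 28 = 53, not a perfect square.
t = 36: 36 = 6² and 36 + 28 = 64 = 8².
So t = 36 is the smallest counterexample.

t = 36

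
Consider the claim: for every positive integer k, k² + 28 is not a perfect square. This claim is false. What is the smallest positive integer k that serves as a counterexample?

A counterexample is any positive integer k such that k² + 28 is a perfect square; we check each in order.
k = 1: 1² + 28 = 29, not a perfect square.
k = 2: 2² + 28 = 32, not a perfect square.
k = 3: 3² + 28 = 37, not a perfect square.
k = 4: 4² + 28 = 44, not a perfect square.
k = 5: 5² + 28 = 53, not a perfect square.
k = 6: 6² + 28 = 64 = 8², a perfect square.

k = 6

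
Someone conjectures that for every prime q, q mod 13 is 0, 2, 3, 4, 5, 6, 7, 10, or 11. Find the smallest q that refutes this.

A counterexample is any prime q such that the claim fails; we check each in order.
For q = 2, 3, 5, 7, …, 37, 41, 43 the conclusion holds.
q = 47: 47 mod 13 = 8 — not in {0, 2, 3, 4, 5, 6, 7, 10, 11}.
So q = 47 is the smallest counterexample.

q = 47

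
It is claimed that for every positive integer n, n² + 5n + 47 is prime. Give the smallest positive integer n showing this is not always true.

n = 38

Check each positive integer n in order until n² + 5n + 47 is not prime.
For n = 1, 2, 3, 4, …, 35, 36, 37 the conclusion holds.
n = 38: n² + 5n + 47 = 1681 = 41 × 41, composite.
Hence n = 38 is a counterexample.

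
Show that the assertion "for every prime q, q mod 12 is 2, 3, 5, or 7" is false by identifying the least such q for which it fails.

q = 11

A counterexample is any prime q such that the claim fails; we check each in order.
For q = 2, 3, 5, 7 the conclusion holds.
q = 11: 11 mod 12 = 11 — not in {2, 3, 5, 7}.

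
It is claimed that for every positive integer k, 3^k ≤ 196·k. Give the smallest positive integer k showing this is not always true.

We need the least positive integer k for which 3^k > 196·k.
k = 1: 3^k = 3 and 196·k = 196, so 3 ≤ 196.
k = 2: 3^k = 9 and 196·k = 392, so 9 ≤ 392.
k = 3: 3^k = 27 and 196·k = 588, so 27 ≤ 588.
k = 4: 3^k = 81 and 196·k = 784, so 81 ≤ 784.
k = 5: 3^k = 243 and 196·k = 980, so 243 ≤ 980.
k = 6: 3^k = 729 and 196·k = 1176, so 729 ≤ 1176.
k = 7: 3^k = 2187 and 196·k = 1372, so 2187 > 1372.

k = 7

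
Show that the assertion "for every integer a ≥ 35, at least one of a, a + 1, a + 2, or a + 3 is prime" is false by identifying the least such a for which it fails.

a = 48

A counterexample is any integer a ≥ 35 such that a, a + 1, a + 2, a + 3 are all composite; we check each in order.
For a = 35, 36, 37, 38, …, 45, 46, 47 the conclusion holds.
a = 48: 48 = 2 × 24; 49 = 7 × 7; 50 = 2 × 25; 51 = 3 × 17 — all composite.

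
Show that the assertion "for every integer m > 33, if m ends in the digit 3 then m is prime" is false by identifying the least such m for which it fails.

m = 63

m = 43: 43 ends in 3 and is prime.
m = 53: 53 ends in 3 and is prime.
m = 63: 63 ends in 3; 63 = 3 × 21, composite.
Thus m = 63 disproves the claim, and no smaller m works.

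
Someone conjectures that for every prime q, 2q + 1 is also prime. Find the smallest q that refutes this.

We need the least prime q for which 2q + 1 is not prime.
q = 2: 2q + 1 = 5, prime.
q = 3: 2q + 1 = 7, prime.
q = 5: 2q + 1 = 11, prime.
q = 7: 2q + 1 = 15 = 3 × 5, not prime.

q = 7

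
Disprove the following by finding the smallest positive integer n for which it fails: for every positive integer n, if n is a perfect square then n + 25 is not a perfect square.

n = 144

A counterexample is any positive integer n such that n is a perfect square but n + 25 is a perfect square; we check each in order.
The first 11 eligible values, up to n = 121, all satisfy the conclusion.
n = 144: 144 = 12² and 144 + 25 = 169 = 13².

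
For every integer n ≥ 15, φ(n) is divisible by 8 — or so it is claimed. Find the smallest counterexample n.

n = 15: φ(15) = 8; 8 mod 8 = 0.
n = 16: φ(16) = 8; 8 mod 8 = 0.
n = 17: φ(17) = 16; 16 mod 8 = 0.
n = 18: φ(18) = 6; 6 mod 8 = 6.

n = 18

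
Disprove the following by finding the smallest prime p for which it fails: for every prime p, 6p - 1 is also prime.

p = 11

Check each prime p in order until 6p - 1 is not prime.
For p = 2, 3, 5, 7 the conclusion holds.
p = 11: 6p - 1 = 65 = 5 × 13, not prime.
So p = 11 is the smallest counterexample.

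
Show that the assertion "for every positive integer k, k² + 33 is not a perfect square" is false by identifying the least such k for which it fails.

We need the least positive integer k for which k² + 33 is a perfect square.
For k = 1, 2, 3 the conclusion holds.
k = 4: 4² + 33 = 49 = 7², a perfect square.
Thus k = 4 disproves the claim, and no smaller k works.

k = 4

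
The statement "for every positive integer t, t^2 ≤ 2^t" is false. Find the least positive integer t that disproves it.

t = 3

t = 1: t^2 = 1 and 2^t = 2, so 1 ≤ 2.
t = 2: t^2 = 4 and 2^t = 4, so 4 ≤ 4.
t = 3: t^2 = 9 and 2^t = 8, so 9 > 8.
Hence t = 3 is a counterexample.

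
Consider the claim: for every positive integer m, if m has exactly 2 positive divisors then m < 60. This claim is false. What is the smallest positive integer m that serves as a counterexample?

m = 61

A counterexample is any positive integer m such that m has exactly 2 positive divisors but the claim fails; we check each in order.
The first 17 eligible values, up to m = 59, all satisfy the conclusion.
m = 61: τ(61) = 2; 61 ≥ 60.
So m = 61 is the smallest counterexample.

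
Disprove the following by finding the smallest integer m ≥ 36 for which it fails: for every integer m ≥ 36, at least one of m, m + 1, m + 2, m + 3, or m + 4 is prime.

Check each integer m ≥ 36 in order until m, m + 1, m + 2, m + 3, m + 4 are all composite.
For m = 36, 37, 38, 39, …, 45, 46, 47 the conclusion holds.
m = 48: 48 = 2 × 24; 49 = 7 × 7; 50 = 2 × 25; 51 = 3 × 17; 52 = 2 × 26 — all composite.
Thus m = 48 disproves the claim, and no smaller m works.

m = 48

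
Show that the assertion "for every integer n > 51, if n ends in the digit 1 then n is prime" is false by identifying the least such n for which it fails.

For n = 61, 71 the conclusion holds.
n = 81: 81 ends in 1; 81 = 3 × 27, composite.

n = 81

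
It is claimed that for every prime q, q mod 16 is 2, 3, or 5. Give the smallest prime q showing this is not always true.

q = 7

For q = 2, 3, 5 the conclusion holds.
q = 7: 7 mod 16 = 7 — not in {2, 3, 5}.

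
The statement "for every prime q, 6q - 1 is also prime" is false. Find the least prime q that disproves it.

q = 11

Check each prime q in order until 6q - 1 is not prime.
For q = 2, 3, 5, 7 the conclusion holds.
q = 11: 6q - 1 = 65 = 5 × 13, not prime.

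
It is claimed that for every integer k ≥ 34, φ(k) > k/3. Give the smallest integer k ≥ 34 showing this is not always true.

k = 34: φ(34) = 16 and 34/3 = 34/3, so φ(34) > 34/3.
k = 35: φ(35) = 24 and 35/3 = 35/3, so φ(35) > 35/3.
k = 36: φ(36) = 12 and 36/3 = 12, so φ(36) ≤ 36/3.
Hence k = 36 is a counterexample.

k = 36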